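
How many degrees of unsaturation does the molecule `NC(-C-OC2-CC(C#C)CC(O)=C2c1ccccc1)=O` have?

Molecular formula from the SMILES: C16H17NO3.
DoU = (2C + 2 + N − H − X)/2 = (2·16 + 2 + 1 − 17 − 0)/2 = 18/2 = 9.
(Structurally: 2 ring(s) + 7 π bond(s) = 9.)

9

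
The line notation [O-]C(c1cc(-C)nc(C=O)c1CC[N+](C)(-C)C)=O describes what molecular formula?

C13H18N2O3

Heavy atoms from the SMILES: 13 C, 2 N, 3 O.
Implicit hydrogens by atom environment:
  4 × C: 3 H each → 12
  4 × C (aromatic): no H
  2 × C: 2 H each → 4
  2 × O: no H
  1 × C (aromatic): 1 H
  1 × C: 1 H
  1 × C: no H
  1 × N (aromatic): no H
  1 × N (charge +1): no H
  1 × O (charge -1): no H
  Total hydrogens = 18.
Molecular formula: C13H18N2O3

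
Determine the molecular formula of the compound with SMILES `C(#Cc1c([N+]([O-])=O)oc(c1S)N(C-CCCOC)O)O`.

C11H14N2O6S

Heavy atoms from the SMILES: 11 C, 2 N, 6 O, 1 S.
Implicit hydrogens by atom environment:
  4 × C: 2 H each → 8
  4 × C (aromatic): no H
  2 × C: no H
  2 × O: 1 H each → 2
  2 × O: no H
  1 × C: 3 H
  1 × N: no H
  1 × N (charge +1): no H
  1 × O (aromatic): no H
  1 × O (charge -1): no H
  1 × S: 1 H
  Total hydrogens = 14.
Molecular formula: C11H14N2O6S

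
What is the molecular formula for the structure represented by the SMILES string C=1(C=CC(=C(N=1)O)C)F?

Heavy atoms from the SMILES: 6 C, 1 F, 1 N, 1 O.
Implicit hydrogens by atom environment:
  3 × C (aromatic): no H
  2 × C (aromatic): 1 H each → 2
  1 × C: 3 H
  1 × F: no H
  1 × N (aromatic): no H
  1 × O: 1 H
  Total hydrogens = 6.
Molecular formula: C6H6FNO

C6H6FNO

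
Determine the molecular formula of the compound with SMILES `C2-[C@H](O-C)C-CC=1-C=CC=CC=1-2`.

C11H14O

Heavy atoms from the SMILES: 11 C, 1 O.
Implicit hydrogens by atom environment:
  4 × C (aromatic): 1 H each → 4
  3 × C: 2 H each → 6
  2 × C (aromatic): no H
  1 × C: 3 H
  1 × C: 1 H
  1 × O: no H
  Total hydrogens = 14.
Molecular formula: C11H14O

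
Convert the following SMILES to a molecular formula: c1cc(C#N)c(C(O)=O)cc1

Heavy atoms from the SMILES: 8 C, 1 N, 2 O.
Implicit hydrogens by atom environment:
  4 × C (aromatic): 1 H each → 4
  2 × C (aromatic): no H
  2 × C: no H
  1 × N: no H
  1 × O: 1 H
  1 × O: no H
  Total hydrogens = 5.
Molecular formula: C8H5NO2

C8H5NO2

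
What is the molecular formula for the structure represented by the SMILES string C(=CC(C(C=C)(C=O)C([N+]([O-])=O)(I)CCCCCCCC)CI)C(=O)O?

Heavy atoms from the SMILES: 18 C, 2 I, 1 N, 5 O.
Implicit hydrogens by atom environment:
  9 × C: 2 H each → 18
  5 × C: 1 H each → 5
  3 × C: no H
  3 × O: no H
  2 × I: no H
  1 × C: 3 H
  1 × N (charge +1): no H
  1 × O: 1 H
  1 × O (charge -1): no H
  Total hydrogens = 27.
Molecular formula: C18H27I2NO5

C18H27I2NO5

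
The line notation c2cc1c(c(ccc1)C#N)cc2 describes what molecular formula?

C11H7N

Heavy atoms from the SMILES: 11 C, 1 N.
Implicit hydrogens by atom environment:
  7 × C (aromatic): 1 H each → 7
  3 × C (aromatic): no H
  1 × C: no H
  1 × N: no H
  Total hydrogens = 7.
Molecular formula: C11H7N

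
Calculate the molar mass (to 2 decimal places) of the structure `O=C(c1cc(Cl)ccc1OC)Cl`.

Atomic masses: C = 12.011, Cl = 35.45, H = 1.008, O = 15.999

Molecular formula: C8H6Cl2O2.
M = 8×12.011 + 2×35.45 + 6×1.008 + 2×15.999 = 205.03 g/mol.

205.03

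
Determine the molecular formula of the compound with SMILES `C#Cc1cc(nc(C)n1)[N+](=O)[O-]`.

Heavy atoms from the SMILES: 7 C, 3 N, 2 O.
Implicit hydrogens by atom environment:
  3 × C (aromatic): no H
  2 × N (aromatic): no H
  1 × C: 3 H
  1 × C (aromatic): 1 H
  1 × C: 1 H
  1 × C: no H
  1 × N (charge +1): no H
  1 × O: no H
  1 × O (charge -1): no H
  Total hydrogens = 5.
Molecular formula: C7H5N3O2

C7H5N3O2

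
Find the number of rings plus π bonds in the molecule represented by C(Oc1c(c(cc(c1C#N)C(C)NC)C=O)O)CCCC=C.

Molecular formula from the SMILES: C17H22N2O3.
DoU = (2C + 2 + N − H − X)/2 = (2·17 + 2 + 2 − 22 − 0)/2 = 16/2 = 8.
(Structurally: 1 ring(s) + 7 π bond(s) = 8.)

8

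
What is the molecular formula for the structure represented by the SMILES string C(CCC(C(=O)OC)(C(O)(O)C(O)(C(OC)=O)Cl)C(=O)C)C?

Heavy atoms from the SMILES: 13 C, 1 Cl, 8 O.
Implicit hydrogens by atom environment:
  6 × C: no H
  5 × O: no H
  4 × C: 3 H each → 12
  3 × C: 2 H each → 6
  3 × O: 1 H each → 3
  1 × Cl: no H
  Total hydrogens = 21.
Molecular formula: C13H21ClO8

C13H21ClO8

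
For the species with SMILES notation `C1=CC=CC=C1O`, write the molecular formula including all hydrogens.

C6H6O

Heavy atoms from the SMILES: 6 C, 1 O.
Implicit hydrogens by atom environment:
  5 × C (aromatic): 1 H each → 5
  1 × C (aromatic): no H
  1 × O: 1 H
  Total hydrogens = 6.
Molecular formula: C6H6O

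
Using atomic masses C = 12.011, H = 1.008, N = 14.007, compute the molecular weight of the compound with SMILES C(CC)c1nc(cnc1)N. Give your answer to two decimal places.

Molecular formula: C7H11N3.
M = 7×12.011 + 11×1.008 + 3×14.007 = 137.19 g/mol.

137.19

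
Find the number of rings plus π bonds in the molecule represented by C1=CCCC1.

Molecular formula from the SMILES: C5H8.
DoU = (2C + 2 + N − H − X)/2 = (2·5 + 2 + 0 − 8 − 0)/2 = 4/2 = 2.
(Structurally: 1 ring(s) + 1 π bond(s) = 2.)

2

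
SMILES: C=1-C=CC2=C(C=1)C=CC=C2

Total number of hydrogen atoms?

Hydrogens are implicit in SMILES; fill each atom to its normal valence:
  8 × C (aromatic): 1 H each → 8
  2 × C (aromatic): no H
  Total hydrogens = 8.

8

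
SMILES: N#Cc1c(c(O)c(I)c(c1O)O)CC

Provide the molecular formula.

Heavy atoms from the SMILES: 9 C, 1 I, 1 N, 3 O.
Implicit hydrogens by atom environment:
  6 × C (aromatic): no H
  3 × O: 1 H each → 3
  1 × C: 3 H
  1 × C: 2 H
  1 × C: no H
  1 × I: no H
  1 × N: no H
  Total hydrogens = 8.
Molecular formula: C9H8INO3

C9H8INO3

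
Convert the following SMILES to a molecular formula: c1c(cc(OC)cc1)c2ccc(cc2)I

Heavy atoms from the SMILES: 13 C, 1 I, 1 O.
Implicit hydrogens by atom environment:
  8 × C (aromatic): 1 H each → 8
  4 × C (aromatic): no H
  1 × C: 3 H
  1 × I: no H
  1 × O: no H
  Total hydrogens = 11.
Molecular formula: C13H11IO

C13H11IO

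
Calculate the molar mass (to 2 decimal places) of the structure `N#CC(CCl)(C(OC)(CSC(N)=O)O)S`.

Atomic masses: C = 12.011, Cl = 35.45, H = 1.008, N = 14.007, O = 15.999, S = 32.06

270.75

Molecular formula: C7H11ClN2O3S2.
M = 7×12.011 + 1×35.45 + 11×1.008 + 2×14.007 + 3×15.999 + 2×32.06 = 270.75 g/mol.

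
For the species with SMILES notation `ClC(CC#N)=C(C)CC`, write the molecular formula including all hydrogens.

Heavy atoms from the SMILES: 7 C, 1 Cl, 1 N.
Implicit hydrogens by atom environment:
  3 × C: no H
  2 × C: 3 H each → 6
  2 × C: 2 H each → 4
  1 × Cl: no H
  1 × N: no H
  Total hydrogens = 10.
Molecular formula: C7H10ClN

C7H10ClN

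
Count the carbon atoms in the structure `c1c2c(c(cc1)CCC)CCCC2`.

The symbol for carbon appears 13 times in the SMILES. Lowercase c denotes aromatic carbon and counts toward C.

13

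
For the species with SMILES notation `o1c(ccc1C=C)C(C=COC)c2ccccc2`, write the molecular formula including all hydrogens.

C16H16O2

Heavy atoms from the SMILES: 16 C, 2 O.
Implicit hydrogens by atom environment:
  7 × C (aromatic): 1 H each → 7
  4 × C: 1 H each → 4
  3 × C (aromatic): no H
  1 × C: 3 H
  1 × C: 2 H
  1 × O (aromatic): no H
  1 × O: no H
  Total hydrogens = 16.
Molecular formula: C16H16O2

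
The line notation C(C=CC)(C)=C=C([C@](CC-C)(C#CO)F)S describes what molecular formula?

C13H17FOS

Heavy atoms from the SMILES: 13 C, 1 F, 1 O, 1 S.
Implicit hydrogens by atom environment:
  6 × C: no H
  3 × C: 3 H each → 9
  2 × C: 2 H each → 4
  2 × C: 1 H each → 2
  1 × F: no H
  1 × O: 1 H
  1 × S: 1 H
  Total hydrogens = 17.
Molecular formula: C13H17FOS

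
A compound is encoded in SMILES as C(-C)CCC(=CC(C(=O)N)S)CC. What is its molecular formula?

Heavy atoms from the SMILES: 10 C, 1 N, 1 O, 1 S.
Implicit hydrogens by atom environment:
  4 × C: 2 H each → 8
  2 × C: 3 H each → 6
  2 × C: 1 H each → 2
  2 × C: no H
  1 × N: 2 H
  1 × O: no H
  1 × S: 1 H
  Total hydrogens = 19.
Molecular formula: C10H19NOS

C10H19NOS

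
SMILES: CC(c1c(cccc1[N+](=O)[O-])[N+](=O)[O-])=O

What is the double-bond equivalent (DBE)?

7

Molecular formula from the SMILES: C8H6N2O5.
DoU = (2C + 2 + N − H − X)/2 = (2·8 + 2 + 2 − 6 − 0)/2 = 14/2 = 7.
(Structurally: 1 ring(s) + 6 π bond(s) = 7.)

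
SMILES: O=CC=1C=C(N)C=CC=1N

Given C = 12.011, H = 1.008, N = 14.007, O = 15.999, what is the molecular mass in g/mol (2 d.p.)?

Molecular formula: C7H8N2O.
M = 7×12.011 + 8×1.008 + 2×14.007 + 1×15.999 = 136.15 g/mol.

136.15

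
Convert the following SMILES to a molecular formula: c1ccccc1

C6H6

Heavy atoms from the SMILES: 6 C.
Implicit hydrogens by atom environment:
  6 × C (aromatic): 1 H each → 6
  Total hydrogens = 6.
Molecular formula: C6H6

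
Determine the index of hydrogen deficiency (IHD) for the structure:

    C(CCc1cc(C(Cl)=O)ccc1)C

Molecular formula from the SMILES: C11H13ClO.
DoU = (2C + 2 + N − H − X)/2 = (2·11 + 2 + 0 − 13 − 1)/2 = 10/2 = 5.
(Structurally: 1 ring(s) + 4 π bond(s) = 5.)

5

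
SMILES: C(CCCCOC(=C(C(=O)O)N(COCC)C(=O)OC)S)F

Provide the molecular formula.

C13H22FNO6S

Heavy atoms from the SMILES: 13 C, 1 F, 1 N, 6 O, 1 S.
Implicit hydrogens by atom environment:
  7 × C: 2 H each → 14
  5 × O: no H
  4 × C: no H
  2 × C: 3 H each → 6
  1 × F: no H
  1 × N: no H
  1 × O: 1 H
  1 × S: 1 H
  Total hydrogens = 22.
Molecular formula: C13H22FNO6S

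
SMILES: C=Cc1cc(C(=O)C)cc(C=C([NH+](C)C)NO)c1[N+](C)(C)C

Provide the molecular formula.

Heavy atoms from the SMILES: 17 C, 3 N, 2 O.
Implicit hydrogens by atom environment:
  6 × C: 3 H each → 18
  4 × C (aromatic): no H
  2 × C (aromatic): 1 H each → 2
  2 × C: 1 H each → 2
  2 × C: no H
  1 × C: 2 H
  1 × N: 1 H
  1 × N (charge +1): 1 H
  1 × N (charge +1): no H
  1 × O: 1 H
  1 × O: no H
  Total hydrogens = 27.
Net charge +2.
Molecular formula: [C17H27N3O2]2+

[C17H27N3O2]2+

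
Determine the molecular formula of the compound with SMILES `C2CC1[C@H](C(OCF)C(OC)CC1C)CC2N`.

Heavy atoms from the SMILES: 13 C, 1 F, 1 N, 2 O.
Implicit hydrogens by atom environment:
  6 × C: 1 H each → 6
  5 × C: 2 H each → 10
  2 × C: 3 H each → 6
  2 × O: no H
  1 × F: no H
  1 × N: 2 H
  Total hydrogens = 24.
Molecular formula: C13H24FNO2

C13H24FNO2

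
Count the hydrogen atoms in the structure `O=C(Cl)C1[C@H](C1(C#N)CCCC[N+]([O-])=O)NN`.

13

Hydrogens are implicit in SMILES; fill each atom to its normal valence:
  4 × C: 2 H each → 8
  3 × C: no H
  2 × C: 1 H each → 2
  2 × O: no H
  1 × Cl: no H
  1 × N: 2 H
  1 × N: 1 H
  1 × N: no H
  1 × N (charge +1): no H
  1 × O (charge -1): no H
  Total hydrogens = 13.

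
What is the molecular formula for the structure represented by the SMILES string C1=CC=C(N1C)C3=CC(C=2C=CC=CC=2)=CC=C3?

C17H15N

Heavy atoms from the SMILES: 17 C, 1 N.
Implicit hydrogens by atom environment:
  12 × C (aromatic): 1 H each → 12
  4 × C (aromatic): no H
  1 × C: 3 H
  1 × N (aromatic): no H
  Total hydrogens = 15.
Molecular formula: C17H15N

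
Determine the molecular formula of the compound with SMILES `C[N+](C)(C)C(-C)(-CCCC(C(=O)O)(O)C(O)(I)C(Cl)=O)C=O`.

C13H22ClINO6+

Heavy atoms from the SMILES: 13 C, 1 Cl, 1 I, 1 N, 6 O.
Implicit hydrogens by atom environment:
  5 × C: no H
  4 × C: 3 H each → 12
  3 × C: 2 H each → 6
  3 × O: 1 H each → 3
  3 × O: no H
  1 × C: 1 H
  1 × Cl: no H
  1 × I: no H
  1 × N (charge +1): no H
  Total hydrogens = 22.
Net charge +1.
Molecular formula: C13H22ClINO6+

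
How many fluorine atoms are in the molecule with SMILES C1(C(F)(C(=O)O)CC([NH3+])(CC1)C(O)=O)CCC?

1

The symbol for fluorine appears 1 time in the SMILES.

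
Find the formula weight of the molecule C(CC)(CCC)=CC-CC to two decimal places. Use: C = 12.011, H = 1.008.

140.27

Molecular formula: C10H20.
M = 10×12.011 + 20×1.008 = 140.27 g/mol.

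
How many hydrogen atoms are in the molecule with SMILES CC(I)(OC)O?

7

Hydrogens are implicit in SMILES; fill each atom to its normal valence:
  2 × C: 3 H each → 6
  1 × C: no H
  1 × I: no H
  1 × O: 1 H
  1 × O: no H
  Total hydrogens = 7.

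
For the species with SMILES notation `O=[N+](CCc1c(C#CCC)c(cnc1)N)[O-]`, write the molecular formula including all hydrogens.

Heavy atoms from the SMILES: 11 C, 3 N, 2 O.
Implicit hydrogens by atom environment:
  3 × C: 2 H each → 6
  3 × C (aromatic): no H
  2 × C (aromatic): 1 H each → 2
  2 × C: no H
  1 × C: 3 H
  1 × N: 2 H
  1 × N (aromatic): no H
  1 × N (charge +1): no H
  1 × O: no H
  1 × O (charge -1): no H
  Total hydrogens = 13.
Molecular formula: C11H13N3O2

C11H13N3O2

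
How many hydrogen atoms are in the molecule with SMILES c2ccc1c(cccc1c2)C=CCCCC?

18

Hydrogens are implicit in SMILES; fill each atom to its normal valence:
  7 × C (aromatic): 1 H each → 7
  3 × C: 2 H each → 6
  3 × C (aromatic): no H
  2 × C: 1 H each → 2
  1 × C: 3 H
  Total hydrogens = 18.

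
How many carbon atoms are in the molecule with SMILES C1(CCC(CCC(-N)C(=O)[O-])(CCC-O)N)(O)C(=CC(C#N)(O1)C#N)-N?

16

The symbol for carbon appears 16 times in the SMILES.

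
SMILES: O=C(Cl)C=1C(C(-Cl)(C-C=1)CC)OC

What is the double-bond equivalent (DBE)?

3

Molecular formula from the SMILES: C9H12Cl2O2.
DoU = (2C + 2 + N − H − X)/2 = (2·9 + 2 + 0 − 12 − 2)/2 = 6/2 = 3.
(Structurally: 1 ring(s) + 2 π bond(s) = 3.)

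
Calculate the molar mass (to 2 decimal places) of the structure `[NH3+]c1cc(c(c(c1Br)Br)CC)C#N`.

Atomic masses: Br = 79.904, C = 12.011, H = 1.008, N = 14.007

Molecular formula: C9H9Br2N2+.
M = 2×79.904 + 9×12.011 + 9×1.008 + 2×14.007 = 304.99 g/mol.

304.99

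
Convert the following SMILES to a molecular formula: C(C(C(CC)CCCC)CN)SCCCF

Heavy atoms from the SMILES: 13 C, 1 F, 1 N, 1 S.
Implicit hydrogens by atom environment:
  9 × C: 2 H each → 18
  2 × C: 3 H each → 6
  2 × C: 1 H each → 2
  1 × F: no H
  1 × N: 2 H
  1 × S: no H
  Total hydrogens = 28.
Molecular formula: C13H28FNS

C13H28FNS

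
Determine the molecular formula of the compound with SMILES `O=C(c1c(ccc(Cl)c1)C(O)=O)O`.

Heavy atoms from the SMILES: 8 C, 1 Cl, 4 O.
Implicit hydrogens by atom environment:
  3 × C (aromatic): 1 H each → 3
  3 × C (aromatic): no H
  2 × C: no H
  2 × O: 1 H each → 2
  2 × O: no H
  1 × Cl: no H
  Total hydrogens = 5.
Molecular formula: C8H5ClO4

C8H5ClO4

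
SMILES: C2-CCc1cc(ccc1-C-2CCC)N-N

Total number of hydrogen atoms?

20

Hydrogens are implicit in SMILES; fill each atom to its normal valence:
  5 × C: 2 H each → 10
  3 × C (aromatic): 1 H each → 3
  3 × C (aromatic): no H
  1 × C: 3 H
  1 × C: 1 H
  1 × N: 2 H
  1 × N: 1 H
  Total hydrogens = 20.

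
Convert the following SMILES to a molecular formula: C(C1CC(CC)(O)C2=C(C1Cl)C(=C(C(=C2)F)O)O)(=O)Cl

C13H13Cl2FO4

Heavy atoms from the SMILES: 13 C, 2 Cl, 1 F, 4 O.
Implicit hydrogens by atom environment:
  5 × C (aromatic): no H
  3 × O: 1 H each → 3
  2 × C: 2 H each → 4
  2 × C: 1 H each → 2
  2 × C: no H
  2 × Cl: no H
  1 × C: 3 H
  1 × C (aromatic): 1 H
  1 × F: no H
  1 × O: no H
  Total hydrogens = 13.
Molecular formula: C13H13Cl2FO4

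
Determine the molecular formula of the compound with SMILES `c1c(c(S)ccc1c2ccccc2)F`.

C12H9FS

Heavy atoms from the SMILES: 12 C, 1 F, 1 S.
Implicit hydrogens by atom environment:
  8 × C (aromatic): 1 H each → 8
  4 × C (aromatic): no H
  1 × F: no H
  1 × S: 1 H
  Total hydrogens = 9.
Molecular formula: C12H9FS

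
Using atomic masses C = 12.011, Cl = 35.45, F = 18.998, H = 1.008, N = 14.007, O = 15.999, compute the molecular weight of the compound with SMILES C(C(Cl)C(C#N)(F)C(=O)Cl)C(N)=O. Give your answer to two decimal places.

Molecular formula: C6H5Cl2FN2O2.
M = 6×12.011 + 2×35.45 + 1×18.998 + 5×1.008 + 2×14.007 + 2×15.999 = 227.02 g/mol.

227.02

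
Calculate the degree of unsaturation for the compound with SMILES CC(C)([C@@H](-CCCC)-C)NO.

Molecular formula from the SMILES: C9H21NO.
DoU = (2C + 2 + N − H − X)/2 = (2·9 + 2 + 1 − 21 − 0)/2 = 0/2 = 0.
(Structurally: 0 ring(s) + 0 π bond(s) = 0.)

0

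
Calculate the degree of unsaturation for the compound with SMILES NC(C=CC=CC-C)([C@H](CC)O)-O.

2

Molecular formula from the SMILES: C10H19NO2.
DoU = (2C + 2 + N − H − X)/2 = (2·10 + 2 + 1 − 19 − 0)/2 = 4/2 = 2.
(Structurally: 0 ring(s) + 2 π bond(s) = 2.)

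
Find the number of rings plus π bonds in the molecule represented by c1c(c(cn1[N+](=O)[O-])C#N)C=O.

Molecular formula from the SMILES: C6H3N3O3.
DoU = (2C + 2 + N − H − X)/2 = (2·6 + 2 + 3 − 3 − 0)/2 = 14/2 = 7.
(Structurally: 1 ring(s) + 6 π bond(s) = 7.)

7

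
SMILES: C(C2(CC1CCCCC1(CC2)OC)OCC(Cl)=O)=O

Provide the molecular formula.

Heavy atoms from the SMILES: 14 C, 1 Cl, 4 O.
Implicit hydrogens by atom environment:
  8 × C: 2 H each → 16
  4 × O: no H
  3 × C: no H
  2 × C: 1 H each → 2
  1 × C: 3 H
  1 × Cl: no H
  Total hydrogens = 21.
Molecular formula: C14H21ClO4

C14H21ClO4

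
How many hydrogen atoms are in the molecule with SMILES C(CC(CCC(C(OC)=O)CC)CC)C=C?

Hydrogens are implicit in SMILES; fill each atom to its normal valence:
  7 × C: 2 H each → 14
  3 × C: 3 H each → 9
  3 × C: 1 H each → 3
  2 × O: no H
  1 × C: no H
  Total hydrogens = 26.

26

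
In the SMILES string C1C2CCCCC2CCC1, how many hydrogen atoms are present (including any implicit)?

Hydrogens are implicit in SMILES; fill each atom to its normal valence:
  8 × C: 2 H each → 16
  2 × C: 1 H each → 2
  Total hydrogens = 18.

18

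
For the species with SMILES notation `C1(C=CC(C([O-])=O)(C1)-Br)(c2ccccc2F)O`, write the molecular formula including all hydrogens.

Heavy atoms from the SMILES: 1 Br, 12 C, 1 F, 3 O.
Implicit hydrogens by atom environment:
  4 × C (aromatic): 1 H each → 4
  3 × C: no H
  2 × C: 1 H each → 2
  2 × C (aromatic): no H
  1 × Br: no H
  1 × C: 2 H
  1 × F: no H
  1 × O: 1 H
  1 × O: no H
  1 × O (charge -1): no H
  Total hydrogens = 9.
Net charge -1.
Molecular formula: C12H9BrFO3-

C12H9BrFO3-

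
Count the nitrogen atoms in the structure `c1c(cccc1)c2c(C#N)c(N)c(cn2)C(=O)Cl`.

The symbol for nitrogen appears 3 times in the SMILES.

3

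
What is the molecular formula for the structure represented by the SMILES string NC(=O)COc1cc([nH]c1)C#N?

C7H7N3O2

Heavy atoms from the SMILES: 7 C, 3 N, 2 O.
Implicit hydrogens by atom environment:
  2 × C (aromatic): 1 H each → 2
  2 × C (aromatic): no H
  2 × C: no H
  2 × O: no H
  1 × C: 2 H
  1 × N: 2 H
  1 × N (aromatic): 1 H
  1 × N: no H
  Total hydrogens = 7.
Molecular formula: C7H7N3O2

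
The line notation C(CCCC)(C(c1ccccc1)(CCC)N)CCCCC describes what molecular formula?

C20H35N

Heavy atoms from the SMILES: 20 C, 1 N.
Implicit hydrogens by atom environment:
  9 × C: 2 H each → 18
  5 × C (aromatic): 1 H each → 5
  3 × C: 3 H each → 9
  1 × C: 1 H
  1 × C: no H
  1 × C (aromatic): no H
  1 × N: 2 H
  Total hydrogens = 35.
Molecular formula: C20H35N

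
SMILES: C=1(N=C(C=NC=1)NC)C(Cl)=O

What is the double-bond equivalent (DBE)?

5

Molecular formula from the SMILES: C6H6ClN3O.
DoU = (2C + 2 + N − H − X)/2 = (2·6 + 2 + 3 − 6 − 1)/2 = 10/2 = 5.
(Structurally: 1 ring(s) + 4 π bond(s) = 5.)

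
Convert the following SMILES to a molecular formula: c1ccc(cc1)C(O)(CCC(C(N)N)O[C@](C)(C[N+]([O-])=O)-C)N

Heavy atoms from the SMILES: 15 C, 4 N, 4 O.
Implicit hydrogens by atom environment:
  5 × C (aromatic): 1 H each → 5
  3 × C: 2 H each → 6
  3 × N: 2 H each → 6
  2 × C: 3 H each → 6
  2 × C: 1 H each → 2
  2 × C: no H
  2 × O: no H
  1 × C (aromatic): no H
  1 × N (charge +1): no H
  1 × O: 1 H
  1 × O (charge -1): no H
  Total hydrogens = 26.
Molecular formula: C15H26N4O4

C15H26N4O4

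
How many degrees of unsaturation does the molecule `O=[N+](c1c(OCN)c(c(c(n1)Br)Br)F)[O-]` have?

5

Molecular formula from the SMILES: C6H4Br2FN3O3.
DoU = (2C + 2 + N − H − X)/2 = (2·6 + 2 + 3 − 4 − 3)/2 = 10/2 = 5.
(Structurally: 1 ring(s) + 4 π bond(s) = 5.)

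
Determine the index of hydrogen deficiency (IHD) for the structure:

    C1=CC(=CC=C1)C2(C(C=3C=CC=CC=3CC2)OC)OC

9

Molecular formula from the SMILES: C18H20O2.
DoU = (2C + 2 + N − H − X)/2 = (2·18 + 2 + 0 − 20 − 0)/2 = 18/2 = 9.
(Structurally: 3 ring(s) + 6 π bond(s) = 9.)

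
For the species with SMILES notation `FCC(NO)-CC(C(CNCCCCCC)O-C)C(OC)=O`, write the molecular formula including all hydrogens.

Heavy atoms from the SMILES: 15 C, 1 F, 2 N, 4 O.
Implicit hydrogens by atom environment:
  8 × C: 2 H each → 16
  3 × C: 3 H each → 9
  3 × C: 1 H each → 3
  3 × O: no H
  2 × N: 1 H each → 2
  1 × C: no H
  1 × F: no H
  1 × O: 1 H
  Total hydrogens = 31.
Molecular formula: C15H31FN2O4

C15H31FN2O4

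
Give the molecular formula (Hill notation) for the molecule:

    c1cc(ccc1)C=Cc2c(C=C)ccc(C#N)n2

Heavy atoms from the SMILES: 16 C, 2 N.
Implicit hydrogens by atom environment:
  7 × C (aromatic): 1 H each → 7
  4 × C (aromatic): no H
  3 × C: 1 H each → 3
  1 × C: 2 H
  1 × C: no H
  1 × N (aromatic): no H
  1 × N: no H
  Total hydrogens = 12.
Molecular formula: C16H12N2

C16H12N2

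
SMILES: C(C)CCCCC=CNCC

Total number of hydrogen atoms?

21

Hydrogens are implicit in SMILES; fill each atom to its normal valence:
  6 × C: 2 H each → 12
  2 × C: 3 H each → 6
  2 × C: 1 H each → 2
  1 × N: 1 H
  Total hydrogens = 21.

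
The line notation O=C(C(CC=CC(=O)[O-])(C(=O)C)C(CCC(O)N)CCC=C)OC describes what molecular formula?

Heavy atoms from the SMILES: 17 C, 1 N, 6 O.
Implicit hydrogens by atom environment:
  6 × C: 2 H each → 12
  5 × C: 1 H each → 5
  4 × C: no H
  4 × O: no H
  2 × C: 3 H each → 6
  1 × N: 2 H
  1 × O: 1 H
  1 × O (charge -1): no H
  Total hydrogens = 26.
Net charge -1.
Molecular formula: C17H26NO6-

C17H26NO6-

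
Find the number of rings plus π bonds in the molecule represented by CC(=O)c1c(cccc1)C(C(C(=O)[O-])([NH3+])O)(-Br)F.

6

Molecular formula from the SMILES: C11H11BrFNO4.
DoU = (2C + 2 + N − H − X)/2 = (2·11 + 2 + 1 − 11 − 2)/2 = 12/2 = 6.
(Structurally: 1 ring(s) + 5 π bond(s) = 6.)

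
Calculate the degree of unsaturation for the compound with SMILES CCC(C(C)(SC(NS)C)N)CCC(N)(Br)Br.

0

Molecular formula from the SMILES: C10H23Br2N3S2.
DoU = (2C + 2 + N − H − X)/2 = (2·10 + 2 + 3 − 23 − 2)/2 = 0/2 = 0.
(Structurally: 0 ring(s) + 0 π bond(s) = 0.)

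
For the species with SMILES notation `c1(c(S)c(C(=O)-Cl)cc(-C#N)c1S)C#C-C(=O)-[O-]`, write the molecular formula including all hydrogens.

C11H3ClNO3S2-

Heavy atoms from the SMILES: 11 C, 1 Cl, 1 N, 3 O, 2 S.
Implicit hydrogens by atom environment:
  5 × C (aromatic): no H
  5 × C: no H
  2 × O: no H
  2 × S: 1 H each → 2
  1 × C (aromatic): 1 H
  1 × Cl: no H
  1 × N: no H
  1 × O (charge -1): no H
  Total hydrogens = 3.
Net charge -1.
Molecular formula: C11H3ClNO3S2-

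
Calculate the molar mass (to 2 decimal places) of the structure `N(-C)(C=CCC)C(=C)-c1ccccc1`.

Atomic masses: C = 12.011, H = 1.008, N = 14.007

Molecular formula: C13H17N.
M = 13×12.011 + 17×1.008 + 1×14.007 = 187.29 g/mol.

187.29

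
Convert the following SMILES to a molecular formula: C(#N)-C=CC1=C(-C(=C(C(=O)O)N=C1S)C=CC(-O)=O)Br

Heavy atoms from the SMILES: 1 Br, 12 C, 2 N, 4 O, 1 S.
Implicit hydrogens by atom environment:
  5 × C (aromatic): no H
  4 × C: 1 H each → 4
  3 × C: no H
  2 × O: 1 H each → 2
  2 × O: no H
  1 × Br: no H
  1 × N (aromatic): no H
  1 × N: no H
  1 × S: 1 H
  Total hydrogens = 7.
Molecular formula: C12H7BrN2O4S

C12H7BrN2O4S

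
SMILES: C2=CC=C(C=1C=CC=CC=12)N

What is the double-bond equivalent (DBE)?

7

Molecular formula from the SMILES: C10H9N.
DoU = (2C + 2 + N − H − X)/2 = (2·10 + 2 + 1 − 9 − 0)/2 = 14/2 = 7.
(Structurally: 2 ring(s) + 5 π bond(s) = 7.)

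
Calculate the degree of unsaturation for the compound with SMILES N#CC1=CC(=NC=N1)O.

Molecular formula from the SMILES: C5H3N3O.
DoU = (2C + 2 + N − H − X)/2 = (2·5 + 2 + 3 − 3 − 0)/2 = 12/2 = 6.
(Structurally: 1 ring(s) + 5 π bond(s) = 6.)

6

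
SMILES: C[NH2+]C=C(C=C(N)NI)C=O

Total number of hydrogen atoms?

11

Hydrogens are implicit in SMILES; fill each atom to its normal valence:
  3 × C: 1 H each → 3
  2 × C: no H
  1 × C: 3 H
  1 × I: no H
  1 × N (charge +1): 2 H
  1 × N: 2 H
  1 × N: 1 H
  1 × O: no H
  Total hydrogens = 11.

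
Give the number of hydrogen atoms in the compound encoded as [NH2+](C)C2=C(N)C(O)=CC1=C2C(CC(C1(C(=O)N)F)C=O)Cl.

Hydrogens are implicit in SMILES; fill each atom to its normal valence:
  5 × C (aromatic): no H
  3 × C: 1 H each → 3
  2 × C: no H
  2 × N: 2 H each → 4
  2 × O: no H
  1 × C: 3 H
  1 × C: 2 H
  1 × C (aromatic): 1 H
  1 × Cl: no H
  1 × F: no H
  1 × N (charge +1): 2 H
  1 × O: 1 H
  Total hydrogens = 16.

16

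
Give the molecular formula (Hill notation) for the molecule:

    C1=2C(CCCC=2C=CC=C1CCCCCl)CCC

Heavy atoms from the SMILES: 17 C, 1 Cl.
Implicit hydrogens by atom environment:
  9 × C: 2 H each → 18
  3 × C (aromatic): 1 H each → 3
  3 × C (aromatic): no H
  1 × C: 3 H
  1 × C: 1 H
  1 × Cl: no H
  Total hydrogens = 25.
Molecular formula: C17H25Cl

C17H25Cl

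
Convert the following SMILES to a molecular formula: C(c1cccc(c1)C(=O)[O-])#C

C9H5O2-

Heavy atoms from the SMILES: 9 C, 2 O.
Implicit hydrogens by atom environment:
  4 × C (aromatic): 1 H each → 4
  2 × C (aromatic): no H
  2 × C: no H
  1 × C: 1 H
  1 × O: no H
  1 × O (charge -1): no H
  Total hydrogens = 5.
Net charge -1.
Molecular formula: C9H5O2-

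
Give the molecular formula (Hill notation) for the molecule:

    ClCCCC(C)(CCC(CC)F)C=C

Heavy atoms from the SMILES: 12 C, 1 Cl, 1 F.
Implicit hydrogens by atom environment:
  7 × C: 2 H each → 14
  2 × C: 3 H each → 6
  2 × C: 1 H each → 2
  1 × C: no H
  1 × Cl: no H
  1 × F: no H
  Total hydrogens = 22.
Molecular formula: C12H22ClF

C12H22ClF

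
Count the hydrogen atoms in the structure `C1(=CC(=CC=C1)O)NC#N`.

Hydrogens are implicit in SMILES; fill each atom to its normal valence:
  4 × C (aromatic): 1 H each → 4
  2 × C (aromatic): no H
  1 × C: no H
  1 × N: 1 H
  1 × N: no H
  1 × O: 1 H
  Total hydrogens = 6.

6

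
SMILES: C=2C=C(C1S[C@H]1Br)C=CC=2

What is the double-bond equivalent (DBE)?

5

Molecular formula from the SMILES: C8H7BrS.
DoU = (2C + 2 + N − H − X)/2 = (2·8 + 2 + 0 − 7 − 1)/2 = 10/2 = 5.
(Structurally: 2 ring(s) + 3 π bond(s) = 5.)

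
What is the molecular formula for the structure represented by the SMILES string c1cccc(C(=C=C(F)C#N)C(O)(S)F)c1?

C11H7F2NOS

Heavy atoms from the SMILES: 11 C, 2 F, 1 N, 1 O, 1 S.
Implicit hydrogens by atom environment:
  5 × C (aromatic): 1 H each → 5
  5 × C: no H
  2 × F: no H
  1 × C (aromatic): no H
  1 × N: no H
  1 × O: 1 H
  1 × S: 1 H
  Total hydrogens = 7.
Molecular formula: C11H7F2NOS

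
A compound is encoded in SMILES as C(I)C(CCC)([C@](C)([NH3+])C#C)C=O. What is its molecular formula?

Heavy atoms from the SMILES: 10 C, 1 I, 1 N, 1 O.
Implicit hydrogens by atom environment:
  3 × C: 2 H each → 6
  3 × C: no H
  2 × C: 3 H each → 6
  2 × C: 1 H each → 2
  1 × I: no H
  1 × N (charge +1): 3 H
  1 × O: no H
  Total hydrogens = 17.
Net charge +1.
Molecular formula: C10H17INO+

C10H17INO+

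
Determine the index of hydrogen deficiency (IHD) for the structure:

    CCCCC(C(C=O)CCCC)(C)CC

1

Molecular formula from the SMILES: C14H28O.
DoU = (2C + 2 + N − H − X)/2 = (2·14 + 2 + 0 − 28 − 0)/2 = 2/2 = 1.
(Structurally: 0 ring(s) + 1 π bond(s) = 1.)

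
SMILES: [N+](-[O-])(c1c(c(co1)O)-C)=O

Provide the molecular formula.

Heavy atoms from the SMILES: 5 C, 1 N, 4 O.
Implicit hydrogens by atom environment:
  3 × C (aromatic): no H
  1 × C: 3 H
  1 × C (aromatic): 1 H
  1 × N (charge +1): no H
  1 × O: 1 H
  1 × O (aromatic): no H
  1 × O: no H
  1 × O (charge -1): no H
  Total hydrogens = 5.
Molecular formula: C5H5NO4

C5H5NO4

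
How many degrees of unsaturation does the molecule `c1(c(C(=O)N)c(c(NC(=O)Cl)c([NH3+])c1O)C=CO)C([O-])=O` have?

Molecular formula from the SMILES: C11H10ClN3O6.
DoU = (2C + 2 + N − H − X)/2 = (2·11 + 2 + 3 − 10 − 1)/2 = 16/2 = 8.
(Structurally: 1 ring(s) + 7 π bond(s) = 8.)

8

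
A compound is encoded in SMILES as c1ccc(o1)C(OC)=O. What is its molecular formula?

C6H6O3

Heavy atoms from the SMILES: 6 C, 3 O.
Implicit hydrogens by atom environment:
  3 × C (aromatic): 1 H each → 3
  2 × O: no H
  1 × C: 3 H
  1 × C (aromatic): no H
  1 × C: no H
  1 × O (aromatic): no H
  Total hydrogens = 6.
Molecular formula: C6H6O3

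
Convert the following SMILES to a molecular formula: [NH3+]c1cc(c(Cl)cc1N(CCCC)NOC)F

Heavy atoms from the SMILES: 11 C, 1 Cl, 1 F, 3 N, 1 O.
Implicit hydrogens by atom environment:
  4 × C (aromatic): no H
  3 × C: 2 H each → 6
  2 × C: 3 H each → 6
  2 × C (aromatic): 1 H each → 2
  1 × Cl: no H
  1 × F: no H
  1 × N (charge +1): 3 H
  1 × N: 1 H
  1 × N: no H
  1 × O: no H
  Total hydrogens = 18.
Net charge +1.
Molecular formula: C11H18ClFN3O+

C11H18ClFN3O+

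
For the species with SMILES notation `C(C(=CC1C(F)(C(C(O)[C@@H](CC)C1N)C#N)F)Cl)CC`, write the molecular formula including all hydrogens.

Heavy atoms from the SMILES: 14 C, 1 Cl, 2 F, 2 N, 1 O.
Implicit hydrogens by atom environment:
  6 × C: 1 H each → 6
  3 × C: 2 H each → 6
  3 × C: no H
  2 × C: 3 H each → 6
  2 × F: no H
  1 × Cl: no H
  1 × N: 2 H
  1 × N: no H
  1 × O: 1 H
  Total hydrogens = 21.
Molecular formula: C14H21ClF2N2O

C14H21ClF2N2O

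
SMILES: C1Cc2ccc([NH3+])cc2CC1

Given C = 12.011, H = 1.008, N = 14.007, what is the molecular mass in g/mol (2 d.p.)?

Molecular formula: C10H14N+.
M = 10×12.011 + 14×1.008 + 1×14.007 = 148.23 g/mol.

148.23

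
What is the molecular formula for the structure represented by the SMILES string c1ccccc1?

Heavy atoms from the SMILES: 6 C.
Implicit hydrogens by atom environment:
  6 × C (aromatic): 1 H each → 6
  Total hydrogens = 6.
Molecular formula: C6H6

C6H6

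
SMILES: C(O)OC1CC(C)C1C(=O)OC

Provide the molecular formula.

C8H14O4

Heavy atoms from the SMILES: 8 C, 4 O.
Implicit hydrogens by atom environment:
  3 × C: 1 H each → 3
  3 × O: no H
  2 × C: 3 H each → 6
  2 × C: 2 H each → 4
  1 × C: no H
  1 × O: 1 H
  Total hydrogens = 14.
Molecular formula: C8H14O4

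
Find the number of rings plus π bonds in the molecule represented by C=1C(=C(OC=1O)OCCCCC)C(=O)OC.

4

Molecular formula from the SMILES: C11H16O5.
DoU = (2C + 2 + N − H − X)/2 = (2·11 + 2 + 0 − 16 − 0)/2 = 8/2 = 4.
(Structurally: 1 ring(s) + 3 π bond(s) = 4.)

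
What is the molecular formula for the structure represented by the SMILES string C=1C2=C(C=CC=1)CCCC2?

C10H12

Heavy atoms from the SMILES: 10 C.
Implicit hydrogens by atom environment:
  4 × C: 2 H each → 8
  4 × C (aromatic): 1 H each → 4
  2 × C (aromatic): no H
  Total hydrogens = 12.
Molecular formula: C10H12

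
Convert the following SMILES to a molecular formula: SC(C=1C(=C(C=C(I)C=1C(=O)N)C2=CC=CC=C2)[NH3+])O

C14H14IN2O2S+

Heavy atoms from the SMILES: 14 C, 1 I, 2 N, 2 O, 1 S.
Implicit hydrogens by atom environment:
  6 × C (aromatic): 1 H each → 6
  6 × C (aromatic): no H
  1 × C: 1 H
  1 × C: no H
  1 × I: no H
  1 × N (charge +1): 3 H
  1 × N: 2 H
  1 × O: 1 H
  1 × O: no H
  1 × S: 1 H
  Total hydrogens = 14.
Net charge +1.
Molecular formula: C14H14IN2O2S+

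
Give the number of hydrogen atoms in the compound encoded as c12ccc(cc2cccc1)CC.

Hydrogens are implicit in SMILES; fill each atom to its normal valence:
  7 × C (aromatic): 1 H each → 7
  3 × C (aromatic): no H
  1 × C: 3 H
  1 × C: 2 H
  Total hydrogens = 12.

12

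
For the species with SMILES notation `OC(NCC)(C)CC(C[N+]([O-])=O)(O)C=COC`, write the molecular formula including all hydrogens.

Heavy atoms from the SMILES: 10 C, 2 N, 5 O.
Implicit hydrogens by atom environment:
  3 × C: 3 H each → 9
  3 × C: 2 H each → 6
  2 × C: 1 H each → 2
  2 × C: no H
  2 × O: 1 H each → 2
  2 × O: no H
  1 × N: 1 H
  1 × N (charge +1): no H
  1 × O (charge -1): no H
  Total hydrogens = 20.
Molecular formula: C10H20N2O5

C10H20N2O5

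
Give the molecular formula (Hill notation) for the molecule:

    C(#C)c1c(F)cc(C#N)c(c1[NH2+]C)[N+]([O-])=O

C10H7FN3O2+

Heavy atoms from the SMILES: 10 C, 1 F, 3 N, 2 O.
Implicit hydrogens by atom environment:
  5 × C (aromatic): no H
  2 × C: no H
  1 × C: 3 H
  1 × C (aromatic): 1 H
  1 × C: 1 H
  1 × F: no H
  1 × N (charge +1): 2 H
  1 × N (charge +1): no H
  1 × N: no H
  1 × O: no H
  1 × O (charge -1): no H
  Total hydrogens = 7.
Net charge +1.
Molecular formula: C10H7FN3O2+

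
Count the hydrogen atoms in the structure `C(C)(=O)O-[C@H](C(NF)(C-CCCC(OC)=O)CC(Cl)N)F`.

Hydrogens are implicit in SMILES; fill each atom to its normal valence:
  5 × C: 2 H each → 10
  4 × O: no H
  3 × C: no H
  2 × C: 3 H each → 6
  2 × C: 1 H each → 2
  2 × F: no H
  1 × Cl: no H
  1 × N: 2 H
  1 × N: 1 H
  Total hydrogens = 21.

21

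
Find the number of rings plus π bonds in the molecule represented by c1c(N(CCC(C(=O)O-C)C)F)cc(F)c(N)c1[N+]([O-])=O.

6

Molecular formula from the SMILES: C12H15F2N3O4.
DoU = (2C + 2 + N − H − X)/2 = (2·12 + 2 + 3 − 15 − 2)/2 = 12/2 = 6.
(Structurally: 1 ring(s) + 5 π bond(s) = 6.)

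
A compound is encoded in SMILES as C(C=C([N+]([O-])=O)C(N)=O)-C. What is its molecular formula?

Heavy atoms from the SMILES: 5 C, 2 N, 3 O.
Implicit hydrogens by atom environment:
  2 × C: no H
  2 × O: no H
  1 × C: 3 H
  1 × C: 2 H
  1 × C: 1 H
  1 × N: 2 H
  1 × N (charge +1): no H
  1 × O (charge -1): no H
  Total hydrogens = 8.
Molecular formula: C5H8N2O3

C5H8N2O3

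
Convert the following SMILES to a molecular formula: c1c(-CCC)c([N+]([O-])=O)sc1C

C8H11NO2S

Heavy atoms from the SMILES: 8 C, 1 N, 2 O, 1 S.
Implicit hydrogens by atom environment:
  3 × C (aromatic): no H
  2 × C: 3 H each → 6
  2 × C: 2 H each → 4
  1 × C (aromatic): 1 H
  1 × N (charge +1): no H
  1 × O: no H
  1 × O (charge -1): no H
  1 × S (aromatic): no H
  Total hydrogens = 11.
Molecular formula: C8H11NO2S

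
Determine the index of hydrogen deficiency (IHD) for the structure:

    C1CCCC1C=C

2

Molecular formula from the SMILES: C7H12.
DoU = (2C + 2 + N − H − X)/2 = (2·7 + 2 + 0 − 12 − 0)/2 = 4/2 = 2.
(Structurally: 1 ring(s) + 1 π bond(s) = 2.)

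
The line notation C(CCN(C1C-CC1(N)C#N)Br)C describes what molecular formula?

C9H16BrN3

Heavy atoms from the SMILES: 1 Br, 9 C, 3 N.
Implicit hydrogens by atom environment:
  5 × C: 2 H each → 10
  2 × C: no H
  2 × N: no H
  1 × Br: no H
  1 × C: 3 H
  1 × C: 1 H
  1 × N: 2 H
  Total hydrogens = 16.
Molecular formula: C9H16BrN3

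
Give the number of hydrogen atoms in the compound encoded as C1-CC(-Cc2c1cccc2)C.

Hydrogens are implicit in SMILES; fill each atom to its normal valence:
  4 × C (aromatic): 1 H each → 4
  3 × C: 2 H each → 6
  2 × C (aromatic): no H
  1 × C: 3 H
  1 × C: 1 H
  Total hydrogens = 14.

14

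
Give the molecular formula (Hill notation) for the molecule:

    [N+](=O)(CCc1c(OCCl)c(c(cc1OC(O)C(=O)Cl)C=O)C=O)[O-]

Heavy atoms from the SMILES: 13 C, 2 Cl, 1 N, 8 O.
Implicit hydrogens by atom environment:
  6 × O: no H
  5 × C (aromatic): no H
  3 × C: 2 H each → 6
  3 × C: 1 H each → 3
  2 × Cl: no H
  1 × C (aromatic): 1 H
  1 × C: no H
  1 × N (charge +1): no H
  1 × O: 1 H
  1 × O (charge -1): no H
  Total hydrogens = 11.
Molecular formula: C13H11Cl2NO8

C13H11Cl2NO8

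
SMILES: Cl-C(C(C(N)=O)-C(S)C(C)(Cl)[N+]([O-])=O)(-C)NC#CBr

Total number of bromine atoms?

The symbol for bromine appears 1 time in the SMILES.

1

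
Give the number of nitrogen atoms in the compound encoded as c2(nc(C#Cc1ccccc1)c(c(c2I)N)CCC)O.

The symbol for nitrogen appears 2 times in the SMILES.

2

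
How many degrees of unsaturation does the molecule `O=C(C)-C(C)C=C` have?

2

Molecular formula from the SMILES: C6H10O.
DoU = (2C + 2 + N − H − X)/2 = (2·6 + 2 + 0 − 10 − 0)/2 = 4/2 = 2.
(Structurally: 0 ring(s) + 2 π bond(s) = 2.)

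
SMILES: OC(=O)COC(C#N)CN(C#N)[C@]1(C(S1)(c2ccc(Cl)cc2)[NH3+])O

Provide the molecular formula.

Heavy atoms from the SMILES: 14 C, 1 Cl, 4 N, 4 O, 1 S.
Implicit hydrogens by atom environment:
  5 × C: no H
  4 × C (aromatic): 1 H each → 4
  3 × N: no H
  2 × C: 2 H each → 4
  2 × C (aromatic): no H
  2 × O: 1 H each → 2
  2 × O: no H
  1 × C: 1 H
  1 × Cl: no H
  1 × N (charge +1): 3 H
  1 × S: no H
  Total hydrogens = 14.
Net charge +1.
Molecular formula: C14H14ClN4O4S+

C14H14ClN4O4S+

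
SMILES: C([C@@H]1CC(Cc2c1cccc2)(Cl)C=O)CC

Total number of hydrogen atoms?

17

Hydrogens are implicit in SMILES; fill each atom to its normal valence:
  4 × C: 2 H each → 8
  4 × C (aromatic): 1 H each → 4
  2 × C: 1 H each → 2
  2 × C (aromatic): no H
  1 × C: 3 H
  1 × C: no H
  1 × Cl: no H
  1 × O: no H
  Total hydrogens = 17.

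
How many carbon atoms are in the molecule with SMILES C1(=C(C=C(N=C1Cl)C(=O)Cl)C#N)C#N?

8

The symbol for carbon appears 8 times in the SMILES. (Cl is a single chlorine, not C + l.)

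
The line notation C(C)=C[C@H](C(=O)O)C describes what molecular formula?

Heavy atoms from the SMILES: 6 C, 2 O.
Implicit hydrogens by atom environment:
  3 × C: 1 H each → 3
  2 × C: 3 H each → 6
  1 × C: no H
  1 × O: 1 H
  1 × O: no H
  Total hydrogens = 10.
Molecular formula: C6H10O2

C6H10O2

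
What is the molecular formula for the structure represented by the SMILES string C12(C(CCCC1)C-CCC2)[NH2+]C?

C11H22N+

Heavy atoms from the SMILES: 11 C, 1 N.
Implicit hydrogens by atom environment:
  8 × C: 2 H each → 16
  1 × C: 3 H
  1 × C: 1 H
  1 × C: no H
  1 × N (charge +1): 2 H
  Total hydrogens = 22.
Net charge +1.
Molecular formula: C11H22N+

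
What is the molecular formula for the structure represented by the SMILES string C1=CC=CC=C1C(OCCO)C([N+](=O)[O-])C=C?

C12H15NO4

Heavy atoms from the SMILES: 12 C, 1 N, 4 O.
Implicit hydrogens by atom environment:
  5 × C (aromatic): 1 H each → 5
  3 × C: 2 H each → 6
  3 × C: 1 H each → 3
  2 × O: no H
  1 × C (aromatic): no H
  1 × N (charge +1): no H
  1 × O: 1 H
  1 × O (charge -1): no H
  Total hydrogens = 15.
Molecular formula: C12H15NO4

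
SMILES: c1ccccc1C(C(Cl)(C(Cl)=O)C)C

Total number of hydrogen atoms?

12

Hydrogens are implicit in SMILES; fill each atom to its normal valence:
  5 × C (aromatic): 1 H each → 5
  2 × C: 3 H each → 6
  2 × C: no H
  2 × Cl: no H
  1 × C: 1 H
  1 × C (aromatic): no H
  1 × O: no H
  Total hydrogens = 12.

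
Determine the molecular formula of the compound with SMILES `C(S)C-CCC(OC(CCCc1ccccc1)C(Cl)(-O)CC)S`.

Heavy atoms from the SMILES: 18 C, 1 Cl, 2 O, 2 S.
Implicit hydrogens by atom environment:
  8 × C: 2 H each → 16
  5 × C (aromatic): 1 H each → 5
  2 × C: 1 H each → 2
  2 × S: 1 H each → 2
  1 × C: 3 H
  1 × C: no H
  1 × C (aromatic): no H
  1 × Cl: no H
  1 × O: 1 H
  1 × O: no H
  Total hydrogens = 29.
Molecular formula: C18H29ClO2S2

C18H29ClO2S2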